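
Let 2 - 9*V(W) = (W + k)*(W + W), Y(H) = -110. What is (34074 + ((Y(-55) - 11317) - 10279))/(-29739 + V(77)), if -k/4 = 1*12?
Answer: -12368/30235 ≈ -0.40906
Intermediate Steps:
k = -48 (k = -4*12 = -48)
V(W) = 2/9 - 2*W*(-48 + W)/9 (V(W) = 2/9 - (W - 48)*(W + W)/9 = 2/9 - (-48 + W)*2*W/9 = 2/9 - 2*W*(-48 + W)/9)
(34074 + ((Y(-55) - 11317) - 10279))/(-29739 + V(77)) = (34074 + ((-110 - 11317) - 10279))/(-29739 + (2/9 - 2/9*77² + (32/3)*77)) = (34074 + (-11427 - 10279))/(-29739 + (2/9 - 2/9*5929 + 2464/3)) = (34074 - 21706)/(-29739 + (2/9 - 11858/9 + 2464/3)) = 12368/(-29739 - 496) = 12368/(-30235) = 12368*(-1/30235) = -12368/30235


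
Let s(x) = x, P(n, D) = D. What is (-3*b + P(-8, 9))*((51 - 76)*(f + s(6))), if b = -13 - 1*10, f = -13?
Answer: 13650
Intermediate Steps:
b = -23 (b = -13 - 10 = -23)
(-3*b + P(-8, 9))*((51 - 76)*(f + s(6))) = (-3*(-23) + 9)*((51 - 76)*(-13 + 6)) = (69 + 9)*(-25*(-7)) = 78*175 = 13650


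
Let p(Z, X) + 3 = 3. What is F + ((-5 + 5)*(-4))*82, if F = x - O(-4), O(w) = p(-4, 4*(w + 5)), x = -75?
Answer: -75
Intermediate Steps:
p(Z, X) = 0 (p(Z, X) = -3 + 3 = 0)
O(w) = 0
F = -75 (F = -75 - 1*0 = -75 + 0 = -75)
F + ((-5 + 5)*(-4))*82 = -75 + ((-5 + 5)*(-4))*82 = -75 + (0*(-4))*82 = -75 + 0*82 = -75 + 0 = -75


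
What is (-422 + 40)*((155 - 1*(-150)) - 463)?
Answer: 60356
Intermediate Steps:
(-422 + 40)*((155 - 1*(-150)) - 463) = -382*((155 + 150) - 463) = -382*(305 - 463) = -382*(-158) = 60356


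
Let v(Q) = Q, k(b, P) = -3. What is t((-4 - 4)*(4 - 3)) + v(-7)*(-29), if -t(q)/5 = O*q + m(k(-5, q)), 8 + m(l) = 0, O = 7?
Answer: 523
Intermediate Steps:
m(l) = -8 (m(l) = -8 + 0 = -8)
t(q) = 40 - 35*q (t(q) = -5*(7*q - 8) = -5*(-8 + 7*q) = 40 - 35*q)
t((-4 - 4)*(4 - 3)) + v(-7)*(-29) = (40 - 35*(-4 - 4)*(4 - 3)) - 7*(-29) = (40 - (-280)) + 203 = (40 - 35*(-8)) + 203 = (40 + 280) + 203 = 320 + 203 = 523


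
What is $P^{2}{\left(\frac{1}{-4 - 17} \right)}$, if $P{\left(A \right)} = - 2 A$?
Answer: $\frac{4}{441} \approx 0.0090703$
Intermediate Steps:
$P^{2}{\left(\frac{1}{-4 - 17} \right)} = \left(- \frac{2}{-4 - 17}\right)^{2} = \left(- \frac{2}{-21}\right)^{2} = \left(\left(-2\right) \left(- \frac{1}{21}\right)\right)^{2} = \left(\frac{2}{21}\right)^{2} = \frac{4}{441}$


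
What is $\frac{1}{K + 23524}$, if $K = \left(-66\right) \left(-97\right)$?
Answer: $\frac{1}{29926} \approx 3.3416 \cdot 10^{-5}$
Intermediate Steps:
$K = 6402$
$\frac{1}{K + 23524} = \frac{1}{6402 + 23524} = \frac{1}{29926}$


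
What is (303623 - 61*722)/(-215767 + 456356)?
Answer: 259581/240589 ≈ 1.0789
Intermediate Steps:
(303623 - 61*722)/(-215767 + 456356) = (303623 - 44042)/240589 = 259581*(1/240589) = 259581/240589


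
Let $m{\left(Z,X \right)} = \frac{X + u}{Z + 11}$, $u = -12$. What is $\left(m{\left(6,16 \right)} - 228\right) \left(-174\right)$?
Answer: $\frac{673728}{17} \approx 39631.0$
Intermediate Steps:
$m{\left(Z,X \right)} = \frac{-12 + X}{11 + Z}$ ($m{\left(Z,X \right)} = \frac{X - 12}{Z + 11} = \frac{-12 + X}{11 + Z}$)
$\left(m{\left(6,16 \right)} - 228\right) \left(-174\right) = \left(\frac{-12 + 16}{11 + 6} - 228\right) \left(-174\right) = \left(\frac{1}{17} \cdot 4 - 228\right) \left(-174\right) = \left(\frac{4}{17} - 228\right) \left(-174\right) = \left(- \frac{3872}{17}\right) \left(-174\right) = \frac{673728}{17}$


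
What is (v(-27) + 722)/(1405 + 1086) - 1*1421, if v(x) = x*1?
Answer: -3539016/2491 ≈ -1420.7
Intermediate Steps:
v(x) = x
(v(-27) + 722)/(1405 + 1086) - 1*1421 = (-27 + 722)/(1405 + 1086) - 1*1421 = 695/2491 - 1421 = -3539016/2491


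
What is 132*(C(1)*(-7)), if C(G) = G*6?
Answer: -5544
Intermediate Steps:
C(G) = 6*G
132*(C(1)*(-7)) = 132*((6*1)*(-7)) = 132*(6*(-7)) = 132*(-42) = -5544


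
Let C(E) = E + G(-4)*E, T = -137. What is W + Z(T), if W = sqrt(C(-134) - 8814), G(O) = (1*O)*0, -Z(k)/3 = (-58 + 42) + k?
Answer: 459 + 2*I*sqrt(2237) ≈ 459.0 + 94.594*I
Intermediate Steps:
Z(k) = 48 - 3*k (Z(k) = -3*((-58 + 42) + k) = -3*(-16 + k) = 48 - 3*k)
G(O) = 0 (G(O) = O*0 = 0)
C(E) = E (C(E) = E + 0*E = E + 0 = E)
W = 2*I*sqrt(2237) (W = sqrt(-134 - 8814) = sqrt(-8948) = 2*I*sqrt(2237) ≈ 94.594*I)
W + Z(T) = 2*I*sqrt(2237) + (48 - 3*(-137)) = 2*I*sqrt(2237) + (48 + 411) = 2*I*sqrt(2237) + 459 = 459 + 2*I*sqrt(2237)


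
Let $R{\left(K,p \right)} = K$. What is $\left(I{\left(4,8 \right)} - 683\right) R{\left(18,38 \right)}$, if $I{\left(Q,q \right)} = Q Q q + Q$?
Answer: $-9918$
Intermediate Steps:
$I{\left(Q,q \right)} = Q + q Q^{2}$ ($I{\left(Q,q \right)} = Q^{2} q + Q = q Q^{2} + Q = Q + q Q^{2}$)
$\left(I{\left(4,8 \right)} - 683\right) R{\left(18,38 \right)} = \left(4 \left(1 + 4 \cdot 8\right) - 683\right) 18 = \left(4 \left(1 + 32\right) - 683\right) 18 = \left(4 \cdot 33 - 683\right) 18 = \left(132 - 683\right) 18 = \left(-551\right) 18 = -9918$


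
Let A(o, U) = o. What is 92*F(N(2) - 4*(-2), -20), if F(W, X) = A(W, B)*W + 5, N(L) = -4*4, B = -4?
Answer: 6348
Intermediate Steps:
N(L) = -16
F(W, X) = 5 + W**2 (F(W, X) = W*W + 5 = W**2 + 5 = 5 + W**2)
92*F(N(2) - 4*(-2), -20) = 92*(5 + (-16 - 4*(-2))**2) = 92*(5 + (-16 + 8)**2) = 92*(5 + (-8)**2) = 92*(5 + 64) = 92*69 = 6348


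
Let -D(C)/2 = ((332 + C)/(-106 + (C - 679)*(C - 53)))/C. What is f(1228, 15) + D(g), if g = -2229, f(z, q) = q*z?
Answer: 136230014783603/7395766275 ≈ 18420.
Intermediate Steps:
D(C) = -2*(332 + C)/(C*(-106 + (-679 + C)*(-53 + C))) (D(C) = -2*(332 + C)/(-106 + (C - 679)*(C - 53))/C = -2*(332 + C)/(-106 + (-679 + C)*(-53 + C))/C = -2*(332 + C)/(C*(-106 + (-679 + C)*(-53 + C))))
f(1228, 15) + D(g) = 15*1228 + 2*(-332 - 1*(-2229))/(-2229*(35881 + (-2229)² - 732*(-2229))) = 18420 + 2*(-1/2229)*(-332 + 2229)/(35881 + 4968441 + 1631628) = 18420 + 2*(-1/2229)*1897/6635950 = 18420 + 2*(-1/2229)*(1/6635950)*1897 = 18420 - 1897/7395766275 = 136230014783603/7395766275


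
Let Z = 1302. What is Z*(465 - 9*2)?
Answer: 581994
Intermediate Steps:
Z*(465 - 9*2) = 1302*(465 - 9*2) = 1302*(465 - 18) = 1302*447 = 581994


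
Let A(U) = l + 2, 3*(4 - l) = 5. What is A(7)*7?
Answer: 91/3 ≈ 30.333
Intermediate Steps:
l = 7/3 (l = 4 - 1/3*5 = 4 - 5/3 = 7/3 ≈ 2.3333)
A(U) = 13/3 (A(U) = 7/3 + 2 = 13/3)
A(7)*7 = (13/3)*7 = 91/3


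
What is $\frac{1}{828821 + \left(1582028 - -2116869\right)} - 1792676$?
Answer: $- \frac{8116731393367}{4527718} \approx -1.7927 \cdot 10^{6}$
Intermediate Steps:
$\frac{1}{828821 + \left(1582028 - -2116869\right)} - 1792676 = \frac{1}{828821 + \left(1582028 + 2116869\right)} - 1792676 = \frac{1}{828821 + 3698897} - 1792676 = \frac{1}{4527718} - 1792676 = - \frac{8116731393367}{4527718}$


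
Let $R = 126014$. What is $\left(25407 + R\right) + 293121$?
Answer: $444542$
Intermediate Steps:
$\left(25407 + R\right) + 293121 = \left(25407 + 126014\right) + 293121 = 151421 + 293121 = 444542$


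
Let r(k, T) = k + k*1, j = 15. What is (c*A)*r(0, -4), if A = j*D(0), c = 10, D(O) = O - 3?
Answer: 0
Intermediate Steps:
D(O) = -3 + O
r(k, T) = 2*k (r(k, T) = k + k = 2*k)
A = -45 (A = 15*(-3 + 0) = 15*(-3) = -45)
(c*A)*r(0, -4) = (10*(-45))*(2*0) = -450*0 = 0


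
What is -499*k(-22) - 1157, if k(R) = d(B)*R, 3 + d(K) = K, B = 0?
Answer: -34091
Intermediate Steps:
d(K) = -3 + K
k(R) = -3*R (k(R) = (-3 + 0)*R = -3*R)
-499*k(-22) - 1157 = -(-1497)*(-22) - 1157 = -499*66 - 1157 = -32934 - 1157 = -34091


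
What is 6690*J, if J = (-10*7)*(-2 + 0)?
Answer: 936600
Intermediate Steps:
J = 140 (J = -70*(-2) = 140)
6690*J = 6690*140 = 936600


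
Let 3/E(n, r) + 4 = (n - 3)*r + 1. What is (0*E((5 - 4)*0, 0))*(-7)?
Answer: 0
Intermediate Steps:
E(n, r) = 3/(-3 + r*(-3 + n)) (E(n, r) = 3/(-4 + ((n - 3)*r + 1)) = 3/(-4 + ((-3 + n)*r + 1)) = 3/(-4 + (r*(-3 + n) + 1)) = 3/(-4 + (1 + r*(-3 + n))) = 3/(-3 + r*(-3 + n)))
(0*E((5 - 4)*0, 0))*(-7) = (0*(3/(-3 - 3*0 + ((5 - 4)*0)*0)))*(-7) = (0*(3/(-3 + 0 + (1*0)*0)))*(-7) = (0*(3/(-3 + 0 + 0*0)))*(-7) = (0*(3/(-3 + 0 + 0)))*(-7) = (0*(3/(-3)))*(-7) = (0*(3*(-⅓)))*(-7) = (0*(-1))*(-7) = 0*(-7) = 0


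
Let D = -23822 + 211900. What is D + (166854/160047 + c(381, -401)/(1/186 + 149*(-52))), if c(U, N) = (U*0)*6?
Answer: 10033828840/53349 ≈ 1.8808e+5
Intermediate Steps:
c(U, N) = 0 (c(U, N) = 0*6 = 0)
D = 188078
D + (166854/160047 + c(381, -401)/(1/186 + 149*(-52))) = 188078 + (166854/160047 + 0/(1/186 + 149*(-52))) = 188078 + (166854*(1/160047) + 0/(1/186 - 7748)) = 188078 + (55618/53349 + 0/(-1441127/186)) = 188078 + (55618/53349 + 0*(-186/1441127)) = 188078 + (55618/53349 + 0) = 188078 + 55618/53349 = 10033828840/53349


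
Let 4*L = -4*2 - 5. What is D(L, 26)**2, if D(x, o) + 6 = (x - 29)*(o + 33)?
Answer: 58293225/16 ≈ 3.6433e+6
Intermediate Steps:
L = -13/4 (L = (-4*2 - 5)/4 = (-8 - 5)/4 = (1/4)*(-13) = -13/4 ≈ -3.2500)
D(x, o) = -6 + (-29 + x)*(33 + o) (D(x, o) = -6 + (x - 29)*(o + 33) = -6 + (-29 + x)*(33 + o))
D(L, 26)**2 = (-963 - 29*26 + 33*(-13/4) + 26*(-13/4))**2 = (-963 - 754 - 429/4 - 169/2)**2 = (-7635/4)**2 = 58293225/16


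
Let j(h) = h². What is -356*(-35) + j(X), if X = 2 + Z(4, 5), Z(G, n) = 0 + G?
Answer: 12496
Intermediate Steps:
Z(G, n) = G
X = 6 (X = 2 + 4 = 6)
-356*(-35) + j(X) = -356*(-35) + 6² = 12460 + 36 = 12496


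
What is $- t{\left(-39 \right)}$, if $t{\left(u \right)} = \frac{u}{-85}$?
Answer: $- \frac{39}{85} \approx -0.45882$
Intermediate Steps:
$t{\left(u \right)} = - \frac{u}{85}$ ($t{\left(u \right)} = u \left(- \frac{1}{85}\right) = - \frac{u}{85}$)
$- t{\left(-39 \right)} = - \frac{\left(-1\right) \left(-39\right)}{85} = \left(-1\right) \frac{39}{85} = - \frac{39}{85}$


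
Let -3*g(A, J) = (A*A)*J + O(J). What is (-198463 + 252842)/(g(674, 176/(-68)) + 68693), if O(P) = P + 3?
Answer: 2773329/23491480 ≈ 0.11806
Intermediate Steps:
O(P) = 3 + P
g(A, J) = -1 - J/3 - J*A**2/3 (g(A, J) = -((A*A)*J + (3 + J))/3 = -(A**2*J + (3 + J))/3 = -(J*A**2 + (3 + J))/3 = -(3 + J + J*A**2)/3 = -1 - J/3 - J*A**2/3)
(-198463 + 252842)/(g(674, 176/(-68)) + 68693) = (-198463 + 252842)/((-1 - 176/(3*(-68)) - 1/3*176/(-68)*674**2) + 68693) = 54379/((-1 - 176*(-1)/(3*68) - 1/3*176*(-1/68)*454276) + 68693) = 54379/((-1 - 1/3*(-44/17) - 1/3*(-44/17)*454276) + 68693) = 54379/((-1 + 44/51 + 19988144/51) + 68693) = 54379/(19988137/51 + 68693) = 54379/(23491480/51) = 54379*(51/23491480) = 2773329/23491480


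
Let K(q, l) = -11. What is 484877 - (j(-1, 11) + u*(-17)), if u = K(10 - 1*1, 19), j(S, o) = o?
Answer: 484679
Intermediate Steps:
u = -11
484877 - (j(-1, 11) + u*(-17)) = 484877 - (11 - 11*(-17)) = 484877 - (11 + 187) = 484877 - 1*198 = 484877 - 198 = 484679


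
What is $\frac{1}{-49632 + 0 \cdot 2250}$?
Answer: $- \frac{1}{49632} \approx -2.0148 \cdot 10^{-5}$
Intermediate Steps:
$\frac{1}{-49632 + 0 \cdot 2250} = \frac{1}{-49632 + 0} = \frac{1}{-49632} = - \frac{1}{49632}$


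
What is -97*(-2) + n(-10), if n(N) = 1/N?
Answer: 1939/10 ≈ 193.90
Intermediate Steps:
-97*(-2) + n(-10) = -97*(-2) + 1/(-10) = 194 - ⅒ = 1939/10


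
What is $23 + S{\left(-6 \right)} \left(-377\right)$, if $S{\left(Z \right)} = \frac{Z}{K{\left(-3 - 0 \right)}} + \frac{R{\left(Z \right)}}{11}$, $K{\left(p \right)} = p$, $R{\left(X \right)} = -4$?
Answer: $- \frac{6533}{11} \approx -593.91$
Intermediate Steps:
$S{\left(Z \right)} = - \frac{4}{11} - \frac{Z}{3}$ ($S{\left(Z \right)} = \frac{Z}{-3 - 0} - \frac{4}{11} = \frac{Z}{-3 + 0} - \frac{4}{11} = \frac{Z}{-3} - \frac{4}{11} = Z \left(- \frac{1}{3}\right) - \frac{4}{11} = - \frac{Z}{3} - \frac{4}{11} = - \frac{4}{11} - \frac{Z}{3}$)
$23 + S{\left(-6 \right)} \left(-377\right) = 23 + \left(- \frac{4}{11} - -2\right) \left(-377\right) = 23 + \left(- \frac{4}{11} + 2\right) \left(-377\right) = 23 + \frac{18}{11} \left(-377\right) = 23 - \frac{6786}{11} = - \frac{6533}{11}$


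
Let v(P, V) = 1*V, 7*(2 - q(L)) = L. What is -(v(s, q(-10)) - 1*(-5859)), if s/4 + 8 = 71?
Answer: -41037/7 ≈ -5862.4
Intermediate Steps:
s = 252 (s = -32 + 4*71 = -32 + 284 = 252)
q(L) = 2 - L/7
v(P, V) = V
-(v(s, q(-10)) - 1*(-5859)) = -((2 - 1/7*(-10)) - 1*(-5859)) = -((2 + 10/7) + 5859) = -(24/7 + 5859) = -1*41037/7 = -41037/7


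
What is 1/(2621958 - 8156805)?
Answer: -1/5534847 ≈ -1.8067e-7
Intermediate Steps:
1/(2621958 - 8156805) = 1/(-5534847) = -1/5534847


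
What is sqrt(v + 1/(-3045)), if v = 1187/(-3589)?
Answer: 2*I*sqrt(9884843701005)/10928505 ≈ 0.57538*I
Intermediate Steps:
v = -1187/3589 (v = 1187*(-1/3589) = -1187/3589 ≈ -0.33073)
sqrt(v + 1/(-3045)) = sqrt(-1187/3589 + 1/(-3045)) = sqrt(-1187/3589 - 1/3045) = sqrt(-3618004/10928505) = 2*I*sqrt(9884843701005)/10928505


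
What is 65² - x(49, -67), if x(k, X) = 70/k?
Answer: 29565/7 ≈ 4223.6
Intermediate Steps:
65² - x(49, -67) = 65² - 70/49 = 4225 - 70/49 = 4225 - 1*10/7 = 4225 - 10/7 = 29565/7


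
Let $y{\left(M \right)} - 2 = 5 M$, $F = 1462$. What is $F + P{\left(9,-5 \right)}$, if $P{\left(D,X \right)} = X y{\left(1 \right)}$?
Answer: $1427$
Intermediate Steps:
$y{\left(M \right)} = 2 + 5 M$
$P{\left(D,X \right)} = 7 X$ ($P{\left(D,X \right)} = X \left(2 + 5 \cdot 1\right) = X \left(2 + 5\right) = X 7 = 7 X$)
$F + P{\left(9,-5 \right)} = 1462 + 7 \left(-5\right) = 1462 - 35 = 1427$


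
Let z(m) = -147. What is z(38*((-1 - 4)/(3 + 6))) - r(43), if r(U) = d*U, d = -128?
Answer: 5357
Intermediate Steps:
r(U) = -128*U
z(38*((-1 - 4)/(3 + 6))) - r(43) = -147 - (-128)*43 = -147 - 1*(-5504) = -147 + 5504 = 5357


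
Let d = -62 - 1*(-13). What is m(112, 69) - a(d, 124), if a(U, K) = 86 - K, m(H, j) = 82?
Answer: 120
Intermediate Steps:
d = -49 (d = -62 + 13 = -49)
m(112, 69) - a(d, 124) = 82 - (86 - 1*124) = 82 - (86 - 124) = 82 - 1*(-38) = 82 + 38 = 120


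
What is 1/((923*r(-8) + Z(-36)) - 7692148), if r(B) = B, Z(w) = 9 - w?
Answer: -1/7699487 ≈ -1.2988e-7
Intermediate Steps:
1/((923*r(-8) + Z(-36)) - 7692148) = 1/((923*(-8) + (9 - 1*(-36))) - 7692148) = 1/((-7384 + (9 + 36)) - 7692148) = 1/((-7384 + 45) - 7692148) = 1/(-7339 - 7692148) = 1/(-7699487) = -1/7699487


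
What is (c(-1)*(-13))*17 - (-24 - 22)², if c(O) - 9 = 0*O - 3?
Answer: -3442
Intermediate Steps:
c(O) = 6 (c(O) = 9 + (0*O - 3) = 9 + (0 - 3) = 9 - 3 = 6)
(c(-1)*(-13))*17 - (-24 - 22)² = (6*(-13))*17 - (-24 - 22)² = -78*17 - 1*(-46)² = -1326 - 1*2116 = -1326 - 2116 = -3442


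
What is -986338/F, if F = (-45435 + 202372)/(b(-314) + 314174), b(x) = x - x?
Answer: -309881754812/156937 ≈ -1.9746e+6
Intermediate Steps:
b(x) = 0
F = 156937/314174 (F = (-45435 + 202372)/(0 + 314174) = 156937/314174 ≈ 0.49952)
-986338/F = -986338/156937/314174 = -986338*314174/156937 = -309881754812/156937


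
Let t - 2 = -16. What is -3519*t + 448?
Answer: 49714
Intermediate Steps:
t = -14 (t = 2 - 16 = -14)
-3519*t + 448 = -3519*(-14) + 448 = -391*(-126) + 448 = 49266 + 448 = 49714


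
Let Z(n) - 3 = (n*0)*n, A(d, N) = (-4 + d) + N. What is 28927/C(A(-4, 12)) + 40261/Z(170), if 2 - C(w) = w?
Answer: -6259/6 ≈ -1043.2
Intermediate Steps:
A(d, N) = -4 + N + d
C(w) = 2 - w
Z(n) = 3 (Z(n) = 3 + (n*0)*n = 3 + 0*n = 3 + 0 = 3)
28927/C(A(-4, 12)) + 40261/Z(170) = 28927/(2 - (-4 + 12 - 4)) + 40261/3 = 28927/(2 - 1*4) + 40261*(⅓) = 28927/(2 - 4) + 40261/3 = 28927/(-2) + 40261/3 = 28927*(-½) + 40261/3 = -28927/2 + 40261/3 = -6259/6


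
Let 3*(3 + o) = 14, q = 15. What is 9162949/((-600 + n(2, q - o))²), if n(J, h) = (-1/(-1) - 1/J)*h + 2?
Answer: 82466541/3147076 ≈ 26.204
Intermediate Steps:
o = 5/3 (o = -3 + (⅓)*14 = -3 + 14/3 = 5/3 ≈ 1.6667)
n(J, h) = 2 + h*(1 - 1/J) (n(J, h) = (-1*(-1) - 1/J)*h + 2 = (1 - 1/J)*h + 2 = h*(1 - 1/J) + 2 = 2 + h*(1 - 1/J))
9162949/((-600 + n(2, q - o))²) = 9162949/((-600 + (2 + (15 - 1*5/3) - 1*(15 - 1*5/3)/2))²) = 9162949/((-600 + (2 + (15 - 5/3) - 1*(15 - 5/3)*½))²) = 9162949/((-600 + (2 + 40/3 - 1*40/3*½))²) = 9162949/((-600 + (2 + 40/3 - 20/3))²) = 9162949/((-600 + 26/3)²) = 9162949/((-1774/3)²) = 9162949/(3147076/9) = 9162949*(9/3147076) = 82466541/3147076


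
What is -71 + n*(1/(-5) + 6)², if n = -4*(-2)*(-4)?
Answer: -28687/25 ≈ -1147.5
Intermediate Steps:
n = -32 (n = 8*(-4) = -32)
-71 + n*(1/(-5) + 6)² = -71 - 32*(1/(-5) + 6)² = -71 - 32*(-⅕ + 6)² = -71 - 32*(29/5)² = -71 - 32*841/25 = -71 - 26912/25 = -28687/25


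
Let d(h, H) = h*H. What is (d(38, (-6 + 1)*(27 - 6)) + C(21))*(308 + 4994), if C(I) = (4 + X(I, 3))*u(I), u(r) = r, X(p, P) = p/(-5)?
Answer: -105886242/5 ≈ -2.1177e+7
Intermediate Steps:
X(p, P) = -p/5 (X(p, P) = p*(-⅕) = -p/5)
C(I) = I*(4 - I/5) (C(I) = (4 - I/5)*I = I*(4 - I/5))
d(h, H) = H*h
(d(38, (-6 + 1)*(27 - 6)) + C(21))*(308 + 4994) = (((-6 + 1)*(27 - 6))*38 + (⅕)*21*(20 - 1*21))*(308 + 4994) = (-5*21*38 + (⅕)*21*(20 - 21))*5302 = (-105*38 + (⅕)*21*(-1))*5302 = (-3990 - 21/5)*5302 = -19971/5*5302 = -105886242/5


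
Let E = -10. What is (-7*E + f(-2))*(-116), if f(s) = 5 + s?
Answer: -8468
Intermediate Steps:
(-7*E + f(-2))*(-116) = (-7*(-10) + (5 - 2))*(-116) = (70 + 3)*(-116) = 73*(-116) = -8468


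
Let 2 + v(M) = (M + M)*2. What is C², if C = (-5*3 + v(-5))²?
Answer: 1874161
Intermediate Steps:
v(M) = -2 + 4*M (v(M) = -2 + (M + M)*2 = -2 + (2*M)*2 = -2 + 4*M)
C = 1369 (C = (-5*3 + (-2 + 4*(-5)))² = (-15 + (-2 - 20))² = (-15 - 22)² = (-37)² = 1369)
C² = 1369² = 1874161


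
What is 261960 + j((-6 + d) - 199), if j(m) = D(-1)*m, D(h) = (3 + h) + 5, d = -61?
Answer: 260098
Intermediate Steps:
D(h) = 8 + h
j(m) = 7*m (j(m) = (8 - 1)*m = 7*m)
261960 + j((-6 + d) - 199) = 261960 + 7*((-6 - 61) - 199) = 261960 + 7*(-67 - 199) = 261960 + 7*(-266) = 261960 - 1862 = 260098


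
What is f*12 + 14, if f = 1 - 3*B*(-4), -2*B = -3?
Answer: 242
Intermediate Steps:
B = 3/2 (B = -½*(-3) = 3/2 ≈ 1.5000)
f = 19 (f = 1 - 3*3/2*(-4) = 1 - 9/2*(-4) = 1 + 18 = 19)
f*12 + 14 = 19*12 + 14 = 228 + 14 = 242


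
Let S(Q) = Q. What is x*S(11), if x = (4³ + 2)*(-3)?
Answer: -2178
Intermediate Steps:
x = -198 (x = (64 + 2)*(-3) = 66*(-3) = -198)
x*S(11) = -198*11 = -2178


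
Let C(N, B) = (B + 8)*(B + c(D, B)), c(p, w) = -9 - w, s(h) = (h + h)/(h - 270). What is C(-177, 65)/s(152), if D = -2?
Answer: 38763/152 ≈ 255.02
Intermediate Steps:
s(h) = 2*h/(-270 + h) (s(h) = (2*h)/(-270 + h) = 2*h/(-270 + h))
C(N, B) = -72 - 9*B (C(N, B) = (B + 8)*(B + (-9 - B)) = (8 + B)*(-9) = -72 - 9*B)
C(-177, 65)/s(152) = (-72 - 9*65)/((2*152/(-270 + 152))) = (-72 - 585)/((2*152/(-118))) = -657/(2*152*(-1/118)) = -657/(-152/59) = -657*(-59/152) = 38763/152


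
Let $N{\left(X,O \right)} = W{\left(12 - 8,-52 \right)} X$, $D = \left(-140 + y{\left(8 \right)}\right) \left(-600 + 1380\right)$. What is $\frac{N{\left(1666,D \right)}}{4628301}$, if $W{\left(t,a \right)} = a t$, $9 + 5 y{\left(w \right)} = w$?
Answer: $- \frac{20384}{272253} \approx -0.074872$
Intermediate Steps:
$y{\left(w \right)} = - \frac{9}{5} + \frac{w}{5}$
$D = -109356$ ($D = \left(-140 + \left(- \frac{9}{5} + \frac{1}{5} \cdot 8\right)\right) \left(-600 + 1380\right) = \left(-140 + \left(- \frac{9}{5} + \frac{8}{5}\right)\right) 780 = \left(-140 - \frac{1}{5}\right) 780 = \left(- \frac{701}{5}\right) 780 = -109356$)
$N{\left(X,O \right)} = - 208 X$ ($N{\left(X,O \right)} = - 52 \left(12 - 8\right) X = \left(-52\right) 4 X = - 208 X$)
$\frac{N{\left(1666,D \right)}}{4628301} = \frac{\left(-208\right) 1666}{4628301} = \left(-346528\right) \frac{1}{4628301} = - \frac{20384}{272253}$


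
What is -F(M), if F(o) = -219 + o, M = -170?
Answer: 389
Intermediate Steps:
-F(M) = -(-219 - 170) = -1*(-389) = 389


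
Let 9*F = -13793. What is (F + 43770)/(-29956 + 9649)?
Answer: -380137/182763 ≈ -2.0799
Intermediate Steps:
F = -13793/9 (F = (1/9)*(-13793) = -13793/9 ≈ -1532.6)
(F + 43770)/(-29956 + 9649) = (-13793/9 + 43770)/(-29956 + 9649) = (380137/9)/(-20307) = (380137/9)*(-1/20307) = -380137/182763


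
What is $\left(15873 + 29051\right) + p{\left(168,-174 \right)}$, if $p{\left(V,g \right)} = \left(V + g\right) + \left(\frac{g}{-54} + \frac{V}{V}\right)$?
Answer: $\frac{404300}{9} \approx 44922.0$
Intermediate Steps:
$p{\left(V,g \right)} = 1 + V + \frac{53 g}{54}$ ($p{\left(V,g \right)} = \left(V + g\right) + \left(g \left(- \frac{1}{54}\right) + 1\right) = \left(V + g\right) - \left(-1 + \frac{g}{54}\right) = 1 + V + \frac{53 g}{54}$)
$\left(15873 + 29051\right) + p{\left(168,-174 \right)} = \left(15873 + 29051\right) + \left(1 + 168 + \frac{53}{54} \left(-174\right)\right) = 44924 + \left(1 + 168 - \frac{1537}{9}\right) = 44924 - \frac{16}{9} = \frac{404300}{9}$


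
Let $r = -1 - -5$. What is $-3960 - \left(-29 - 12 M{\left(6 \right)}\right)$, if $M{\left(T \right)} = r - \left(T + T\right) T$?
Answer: $-4747$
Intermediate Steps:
$r = 4$ ($r = -1 + 5 = 4$)
$M{\left(T \right)} = 4 - 2 T^{2}$ ($M{\left(T \right)} = 4 - \left(T + T\right) T = 4 - 2 T T = 4 - 2 T^{2}$)
$-3960 - \left(-29 - 12 M{\left(6 \right)}\right) = -3960 - \left(-29 - 12 \left(4 - 2 \cdot 6^{2}\right)\right) = -3960 - \left(-29 - 12 \left(4 - 72\right)\right) = -3960 - \left(-29 - -816\right) = -3960 - \left(-29 + 816\right) = -3960 - 787 = -4747$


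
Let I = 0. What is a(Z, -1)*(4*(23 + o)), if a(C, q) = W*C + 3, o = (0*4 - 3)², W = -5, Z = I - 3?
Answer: 2304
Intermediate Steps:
Z = -3 (Z = 0 - 3 = -3)
o = 9 (o = (0 - 3)² = (-3)² = 9)
a(C, q) = 3 - 5*C (a(C, q) = -5*C + 3 = 3 - 5*C)
a(Z, -1)*(4*(23 + o)) = (3 - 5*(-3))*(4*(23 + 9)) = (3 + 15)*(4*32) = 18*128 = 2304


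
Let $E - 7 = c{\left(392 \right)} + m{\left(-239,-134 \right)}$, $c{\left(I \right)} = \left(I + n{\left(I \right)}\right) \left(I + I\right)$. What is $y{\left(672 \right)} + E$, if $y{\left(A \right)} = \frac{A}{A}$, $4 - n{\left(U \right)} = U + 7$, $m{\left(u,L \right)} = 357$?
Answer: $-1987$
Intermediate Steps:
$n{\left(U \right)} = -3 - U$ ($n{\left(U \right)} = 4 - \left(U + 7\right) = 4 - \left(7 + U\right) = -3 - U$)
$y{\left(A \right)} = 1$
$c{\left(I \right)} = - 6 I$ ($c{\left(I \right)} = \left(I - \left(3 + I\right)\right) \left(I + I\right) = - 3 \cdot 2 I = - 6 I$)
$E = -1988$ ($E = 7 + \left(\left(-6\right) 392 + 357\right) = 7 + \left(-2352 + 357\right) = 7 - 1995 = -1988$)
$y{\left(672 \right)} + E = 1 - 1988 = -1987$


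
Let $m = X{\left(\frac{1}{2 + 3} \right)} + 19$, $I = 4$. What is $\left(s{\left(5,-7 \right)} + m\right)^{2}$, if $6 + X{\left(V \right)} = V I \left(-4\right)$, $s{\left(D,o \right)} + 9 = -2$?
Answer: $\frac{36}{25} \approx 1.44$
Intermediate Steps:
$s{\left(D,o \right)} = -11$ ($s{\left(D,o \right)} = -9 - 2 = -11$)
$X{\left(V \right)} = -6 - 16 V$ ($X{\left(V \right)} = -6 + V 4 \left(-4\right) = -6 + 4 V \left(-4\right) = -6 - 16 V$)
$m = \frac{49}{5}$ ($m = \left(-6 - \frac{16}{2 + 3}\right) + 19 = \left(-6 - \frac{16}{5}\right) + 19 = - \frac{46}{5} + 19 = \frac{49}{5} \approx 9.8$)
$\left(s{\left(5,-7 \right)} + m\right)^{2} = \left(-11 + \frac{49}{5}\right)^{2} = \left(- \frac{6}{5}\right)^{2} = \frac{36}{25}$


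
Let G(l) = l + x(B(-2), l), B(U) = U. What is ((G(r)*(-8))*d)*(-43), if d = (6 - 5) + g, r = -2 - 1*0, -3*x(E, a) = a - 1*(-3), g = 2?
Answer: -2408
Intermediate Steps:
x(E, a) = -1 - a/3 (x(E, a) = -(a - 1*(-3))/3 = -(a + 3)/3 = -(3 + a)/3 = -1 - a/3)
r = -2 (r = -2 + 0 = -2)
G(l) = -1 + 2*l/3 (G(l) = l + (-1 - l/3) = -1 + 2*l/3)
d = 3 (d = (6 - 5) + 2 = 1 + 2 = 3)
((G(r)*(-8))*d)*(-43) = (((-1 + (2/3)*(-2))*(-8))*3)*(-43) = (((-1 - 4/3)*(-8))*3)*(-43) = (-7/3*(-8)*3)*(-43) = ((56/3)*3)*(-43) = 56*(-43) = -2408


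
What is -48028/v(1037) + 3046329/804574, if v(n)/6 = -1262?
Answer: 15427220815/1523058582 ≈ 10.129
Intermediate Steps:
v(n) = -7572 (v(n) = 6*(-1262) = -7572)
-48028/v(1037) + 3046329/804574 = -48028/(-7572) + 3046329/804574 = -48028*(-1/7572) + 3046329*(1/804574) = 12007/1893 + 3046329/804574 = 15427220815/1523058582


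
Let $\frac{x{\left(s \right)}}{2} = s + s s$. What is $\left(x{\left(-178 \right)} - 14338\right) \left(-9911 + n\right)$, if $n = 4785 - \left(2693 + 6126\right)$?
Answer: $-678758930$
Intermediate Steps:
$n = -4034$ ($n = 4785 - 8819 = -4034$)
$x{\left(s \right)} = 2 s + 2 s^{2}$ ($x{\left(s \right)} = 2 \left(s + s s\right) = 2 \left(s + s^{2}\right) = 2 s + 2 s^{2}$)
$\left(x{\left(-178 \right)} - 14338\right) \left(-9911 + n\right) = \left(2 \left(-178\right) \left(1 - 178\right) - 14338\right) \left(-9911 - 4034\right) = \left(2 \left(-178\right) \left(-177\right) - 14338\right) \left(-13945\right) = \left(63012 - 14338\right) \left(-13945\right) = 48674 \left(-13945\right) = -678758930$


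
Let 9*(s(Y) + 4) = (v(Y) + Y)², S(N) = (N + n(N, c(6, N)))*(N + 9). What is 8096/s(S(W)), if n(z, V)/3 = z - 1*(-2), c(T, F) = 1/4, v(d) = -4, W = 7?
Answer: 2024/8099 ≈ 0.24991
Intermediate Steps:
c(T, F) = ¼
n(z, V) = 6 + 3*z (n(z, V) = 3*(z - 1*(-2)) = 3*(z + 2) = 3*(2 + z) = 6 + 3*z)
S(N) = (6 + 4*N)*(9 + N) (S(N) = (N + (6 + 3*N))*(N + 9) = (6 + 4*N)*(9 + N))
s(Y) = -4 + (-4 + Y)²/9
8096/s(S(W)) = 8096/(-4 + (-4 + (54 + 4*7² + 42*7))²/9) = 8096/(-4 + (-4 + (54 + 4*49 + 294))²/9) = 8096/(-4 + (-4 + (54 + 196 + 294))²/9) = 8096/(-4 + (-4 + 544)²/9) = 8096/(-4 + (⅑)*540²) = 8096/(-4 + (⅑)*291600) = 8096/(-4 + 32400) = 8096/32396 = 8096*(1/32396) = 2024/8099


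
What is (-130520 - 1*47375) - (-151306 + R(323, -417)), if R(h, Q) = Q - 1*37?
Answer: -26135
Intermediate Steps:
R(h, Q) = -37 + Q (R(h, Q) = Q - 37 = -37 + Q)
(-130520 - 1*47375) - (-151306 + R(323, -417)) = (-130520 - 1*47375) - (-151306 + (-37 - 417)) = (-130520 - 47375) - (-151306 - 454) = -177895 - 1*(-151760) = -177895 + 151760 = -26135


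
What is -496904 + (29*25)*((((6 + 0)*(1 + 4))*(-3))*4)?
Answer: -757904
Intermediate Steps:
-496904 + (29*25)*((((6 + 0)*(1 + 4))*(-3))*4) = -496904 + 725*(((6*5)*(-3))*4) = -496904 + 725*((30*(-3))*4) = -496904 + 725*(-90*4) = -496904 + 725*(-360) = -496904 - 261000 = -757904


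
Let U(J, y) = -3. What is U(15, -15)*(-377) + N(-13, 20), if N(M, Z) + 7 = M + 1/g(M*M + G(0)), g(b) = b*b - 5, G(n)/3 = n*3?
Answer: 31725717/28556 ≈ 1111.0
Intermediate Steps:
G(n) = 9*n (G(n) = 3*(n*3) = 3*(3*n) = 9*n)
g(b) = -5 + b² (g(b) = b² - 5 = -5 + b²)
N(M, Z) = -7 + M + 1/(-5 + M⁴) (N(M, Z) = -7 + (M + 1/(-5 + (M*M + 9*0)²)) = -7 + (M + 1/(-5 + (M² + 0)²)) = -7 + (M + 1/(-5 + (M²)²)) = -7 + (M + 1/(-5 + M⁴)) = -7 + M + 1/(-5 + M⁴))
U(15, -15)*(-377) + N(-13, 20) = -3*(-377) + (1 + (-7 - 13)*(-5 + (-13)⁴))/(-5 + (-13)⁴) = 1131 + (1 - 20*(-5 + 28561))/(-5 + 28561) = 1131 + (1 - 20*28556)/28556 = 1131 + (1 - 571120)/28556 = 1131 + (1/28556)*(-571119) = 1131 - 571119/28556 = 31725717/28556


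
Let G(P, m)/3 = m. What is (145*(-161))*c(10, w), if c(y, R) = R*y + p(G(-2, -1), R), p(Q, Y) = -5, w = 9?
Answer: -1984325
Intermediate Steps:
G(P, m) = 3*m
c(y, R) = -5 + R*y (c(y, R) = R*y - 5 = -5 + R*y)
(145*(-161))*c(10, w) = (145*(-161))*(-5 + 9*10) = -23345*(-5 + 90) = -23345*85 = -1984325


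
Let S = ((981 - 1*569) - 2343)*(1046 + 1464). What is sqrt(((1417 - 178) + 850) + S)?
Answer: I*sqrt(4844721) ≈ 2201.1*I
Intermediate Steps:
S = -4846810 (S = ((981 - 569) - 2343)*2510 = (412 - 2343)*2510 = -1931*2510 = -4846810)
sqrt(((1417 - 178) + 850) + S) = sqrt(((1417 - 178) + 850) - 4846810) = sqrt((1239 + 850) - 4846810) = sqrt(2089 - 4846810) = sqrt(-4844721) = I*sqrt(4844721)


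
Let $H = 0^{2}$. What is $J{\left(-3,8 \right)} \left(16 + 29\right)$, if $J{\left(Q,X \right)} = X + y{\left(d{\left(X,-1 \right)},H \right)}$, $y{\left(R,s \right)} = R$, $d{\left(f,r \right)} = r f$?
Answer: $0$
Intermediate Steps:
$H = 0$
$d{\left(f,r \right)} = f r$
$J{\left(Q,X \right)} = 0$ ($J{\left(Q,X \right)} = X + X \left(-1\right) = X - X = 0$)
$J{\left(-3,8 \right)} \left(16 + 29\right) = 0 \left(16 + 29\right) = 0 \cdot 45 = 0$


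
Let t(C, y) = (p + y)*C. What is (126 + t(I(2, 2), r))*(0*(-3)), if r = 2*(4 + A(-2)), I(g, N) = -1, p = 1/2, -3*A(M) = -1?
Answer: 0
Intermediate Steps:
A(M) = 1/3 (A(M) = -1/3*(-1) = 1/3)
p = 1/2 ≈ 0.50000
r = 26/3 (r = 2*(4 + 1/3) = 2*(13/3) = 26/3 ≈ 8.6667)
t(C, y) = C*(1/2 + y) (t(C, y) = (1/2 + y)*C = C*(1/2 + y))
(126 + t(I(2, 2), r))*(0*(-3)) = (126 - (1/2 + 26/3))*(0*(-3)) = (126 - 1*55/6)*0 = (126 - 55/6)*0 = (701/6)*0 = 0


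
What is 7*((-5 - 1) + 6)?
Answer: 0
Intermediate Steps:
7*((-5 - 1) + 6) = 7*(-6 + 6) = 7*0 = 0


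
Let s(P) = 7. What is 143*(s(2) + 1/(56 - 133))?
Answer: 6994/7 ≈ 999.14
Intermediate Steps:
143*(s(2) + 1/(56 - 133)) = 143*(7 + 1/(56 - 133)) = 143*(7 + 1/(-77)) = 143*(7 - 1/77) = 143*(538/77) = 6994/7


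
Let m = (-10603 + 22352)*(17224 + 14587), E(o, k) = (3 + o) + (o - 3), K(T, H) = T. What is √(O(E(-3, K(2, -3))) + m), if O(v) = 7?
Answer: 9*√4614166 ≈ 19333.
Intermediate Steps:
E(o, k) = 2*o (E(o, k) = (3 + o) + (-3 + o) = 2*o)
m = 373747439 (m = 11749*31811 = 373747439)
√(O(E(-3, K(2, -3))) + m) = √(7 + 373747439) = √373747446 = 9*√4614166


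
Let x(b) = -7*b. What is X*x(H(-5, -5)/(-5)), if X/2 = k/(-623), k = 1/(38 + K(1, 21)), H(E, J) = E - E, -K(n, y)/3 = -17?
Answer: 0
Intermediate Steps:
K(n, y) = 51 (K(n, y) = -3*(-17) = 51)
H(E, J) = 0
k = 1/89 (k = 1/(38 + 51) = 1/89 ≈ 0.011236)
X = -2/55447 (X = 2*((1/89)/(-623)) = 2*((1/89)*(-1/623)) = 2*(-1/55447) = -2/55447 ≈ -3.6070e-5)
X*x(H(-5, -5)/(-5)) = -(-2)*0/(-5)/7921 = -(-2)*0*(-⅕)/7921 = -(-2)*0/7921 = -2/55447*0 = 0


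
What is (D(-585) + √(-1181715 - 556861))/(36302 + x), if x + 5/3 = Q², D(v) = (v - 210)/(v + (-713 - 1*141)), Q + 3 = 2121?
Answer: 2385/19522442447 + 228*I*√301/13566673 ≈ 1.2217e-7 + 0.00029157*I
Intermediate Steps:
Q = 2118 (Q = -3 + 2121 = 2118)
D(v) = (-210 + v)/(-854 + v) (D(v) = (-210 + v)/(v + (-713 - 141)) = (-210 + v)/(v - 854) = (-210 + v)/(-854 + v))
x = 13457767/3 (x = -5/3 + 2118² = -5/3 + 4485924 = 13457767/3 ≈ 4.4859e+6)
(D(-585) + √(-1181715 - 556861))/(36302 + x) = ((-210 - 585)/(-854 - 585) + √(-1181715 - 556861))/(36302 + 13457767/3) = (-795/(-1439) + √(-1738576))/(13566673/3) = (-1/1439*(-795) + 76*I*√301)*(3/13566673) = (795/1439 + 76*I*√301)*(3/13566673) = 2385/19522442447 + 228*I*√301/13566673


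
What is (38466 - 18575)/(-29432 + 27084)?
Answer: -19891/2348 ≈ -8.4715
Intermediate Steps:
(38466 - 18575)/(-29432 + 27084) = 19891/(-2348) = 19891*(-1/2348) = -19891/2348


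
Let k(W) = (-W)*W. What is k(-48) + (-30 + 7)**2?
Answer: -1775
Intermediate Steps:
k(W) = -W**2
k(-48) + (-30 + 7)**2 = -1*(-48)**2 + (-30 + 7)**2 = -1*2304 + (-23)**2 = -2304 + 529 = -1775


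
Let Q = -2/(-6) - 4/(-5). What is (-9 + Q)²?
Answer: 13924/225 ≈ 61.884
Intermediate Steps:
Q = 17/15 (Q = -2*(-⅙) - 4*(-⅕) = ⅓ + ⅘ = 17/15 ≈ 1.1333)
(-9 + Q)² = (-9 + 17/15)² = (-118/15)² = 13924/225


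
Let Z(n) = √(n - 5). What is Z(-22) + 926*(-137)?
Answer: -126862 + 3*I*√3 ≈ -1.2686e+5 + 5.1962*I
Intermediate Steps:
Z(n) = √(-5 + n)
Z(-22) + 926*(-137) = √(-5 - 22) + 926*(-137) = √(-27) - 126862 = 3*I*√3 - 126862 = -126862 + 3*I*√3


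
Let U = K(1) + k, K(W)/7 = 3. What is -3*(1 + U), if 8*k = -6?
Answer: -255/4 ≈ -63.750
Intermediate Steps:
K(W) = 21 (K(W) = 7*3 = 21)
k = -¾ (k = (⅛)*(-6) = -¾ ≈ -0.75000)
U = 81/4 (U = 21 - ¾ = 81/4 ≈ 20.250)
-3*(1 + U) = -3*(1 + 81/4) = -3*85/4 = -255/4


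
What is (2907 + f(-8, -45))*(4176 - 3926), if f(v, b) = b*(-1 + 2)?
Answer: 715500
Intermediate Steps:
f(v, b) = b (f(v, b) = b*1 = b)
(2907 + f(-8, -45))*(4176 - 3926) = (2907 - 45)*(4176 - 3926) = 2862*250 = 715500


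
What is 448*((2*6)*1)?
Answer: 5376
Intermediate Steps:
448*((2*6)*1) = 448*(12*1) = 448*12 = 5376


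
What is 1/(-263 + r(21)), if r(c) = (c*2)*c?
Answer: 1/619 ≈ 0.0016155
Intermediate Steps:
r(c) = 2*c² (r(c) = (2*c)*c = 2*c²)
1/(-263 + r(21)) = 1/(-263 + 2*21²) = 1/(-263 + 2*441) = 1/(-263 + 882) = 1/619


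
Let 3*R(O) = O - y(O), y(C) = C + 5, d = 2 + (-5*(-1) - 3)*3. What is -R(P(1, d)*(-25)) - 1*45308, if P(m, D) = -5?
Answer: -135919/3 ≈ -45306.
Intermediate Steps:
d = 8 (d = 2 + (5 - 3)*3 = 2 + 2*3 = 2 + 6 = 8)
y(C) = 5 + C
R(O) = -5/3 (R(O) = (O - (5 + O))/3 = (O + (-5 - O))/3 = (⅓)*(-5) = -5/3)
-R(P(1, d)*(-25)) - 1*45308 = -1*(-5/3) - 1*45308 = 5/3 - 45308 = -135919/3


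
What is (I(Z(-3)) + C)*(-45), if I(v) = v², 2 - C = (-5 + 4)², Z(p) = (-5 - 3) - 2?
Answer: -4545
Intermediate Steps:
Z(p) = -10 (Z(p) = -8 - 2 = -10)
C = 1 (C = 2 - (-5 + 4)² = 2 - 1*(-1)² = 2 - 1*1 = 2 - 1 = 1)
(I(Z(-3)) + C)*(-45) = ((-10)² + 1)*(-45) = (100 + 1)*(-45) = 101*(-45) = -4545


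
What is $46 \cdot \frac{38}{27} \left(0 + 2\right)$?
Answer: $\frac{3496}{27} \approx 129.48$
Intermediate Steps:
$46 \cdot \frac{38}{27} \left(0 + 2\right) = 46 \cdot 38 \cdot \frac{1}{27} \cdot 2 = 46 \cdot \frac{38}{27} \cdot 2 = \frac{1748}{27} \cdot 2 = \frac{3496}{27}$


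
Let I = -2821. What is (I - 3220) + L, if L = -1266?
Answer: -7307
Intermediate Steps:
(I - 3220) + L = (-2821 - 3220) - 1266 = -6041 - 1266 = -7307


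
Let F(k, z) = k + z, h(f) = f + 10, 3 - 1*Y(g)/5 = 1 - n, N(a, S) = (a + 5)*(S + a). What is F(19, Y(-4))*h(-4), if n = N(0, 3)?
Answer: 624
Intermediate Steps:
N(a, S) = (5 + a)*(S + a)
n = 15 (n = 0² + 5*3 + 5*0 + 3*0 = 0 + 15 + 0 + 0 = 15)
Y(g) = 85 (Y(g) = 15 - 5*(1 - 1*15) = 15 - 5*(1 - 15) = 15 - 5*(-14) = 15 + 70 = 85)
h(f) = 10 + f
F(19, Y(-4))*h(-4) = (19 + 85)*(10 - 4) = 104*6 = 624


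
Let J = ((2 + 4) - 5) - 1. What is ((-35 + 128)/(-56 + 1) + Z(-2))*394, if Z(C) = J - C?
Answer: 6698/55 ≈ 121.78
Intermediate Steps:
J = 0 (J = (6 - 5) - 1 = 1 - 1 = 0)
Z(C) = -C (Z(C) = 0 - C = -C)
((-35 + 128)/(-56 + 1) + Z(-2))*394 = ((-35 + 128)/(-56 + 1) - 1*(-2))*394 = (93/(-55) + 2)*394 = (93*(-1/55) + 2)*394 = (-93/55 + 2)*394 = (17/55)*394 = 6698/55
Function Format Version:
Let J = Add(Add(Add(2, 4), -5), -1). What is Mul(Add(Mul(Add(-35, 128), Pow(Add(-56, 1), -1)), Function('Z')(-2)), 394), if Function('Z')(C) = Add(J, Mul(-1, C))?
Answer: Rational(6698, 55) ≈ 121.78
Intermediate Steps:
J = 0 (J = Add(Add(6, -5), -1) = Add(1, -1) = 0)
Function('Z')(C) = Mul(-1, C) (Function('Z')(C) = Add(0, Mul(-1, C)) = Mul(-1, C))
Mul(Add(Mul(Add(-35, 128), Pow(Add(-56, 1), -1)), Function('Z')(-2)), 394) = Mul(Add(Mul(Add(-35, 128), Pow(Add(-56, 1), -1)), Mul(-1, -2)), 394) = Mul(Add(Mul(93, Pow(-55, -1)), 2), 394) = Mul(Add(Mul(93, Rational(-1, 55)), 2), 394) = Mul(Add(Rational(-93, 55), 2), 394) = Mul(Rational(17, 55), 394) = Rational(6698, 55)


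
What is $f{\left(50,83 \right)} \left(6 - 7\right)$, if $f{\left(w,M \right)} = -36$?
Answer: $36$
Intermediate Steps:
$f{\left(50,83 \right)} \left(6 - 7\right) = - 36 \left(6 - 7\right) = \left(-36\right) \left(-1\right) = 36$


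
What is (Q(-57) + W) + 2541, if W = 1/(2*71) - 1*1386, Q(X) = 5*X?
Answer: 123541/142 ≈ 870.01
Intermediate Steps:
W = -196811/142 (W = 1/142 - 1386 = -196811/142 ≈ -1386.0)
(Q(-57) + W) + 2541 = (5*(-57) - 196811/142) + 2541 = (-285 - 196811/142) + 2541 = -237281/142 + 2541 = 123541/142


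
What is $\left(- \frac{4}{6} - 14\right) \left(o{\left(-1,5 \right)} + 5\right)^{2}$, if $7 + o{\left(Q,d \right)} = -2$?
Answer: $- \frac{704}{3} \approx -234.67$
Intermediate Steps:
$o{\left(Q,d \right)} = -9$ ($o{\left(Q,d \right)} = -7 - 2 = -9$)
$\left(- \frac{4}{6} - 14\right) \left(o{\left(-1,5 \right)} + 5\right)^{2} = \left(- \frac{4}{6} - 14\right) \left(-9 + 5\right)^{2} = \left(\left(-4\right) \frac{1}{6} - 14\right) \left(-4\right)^{2} = \left(- \frac{2}{3} - 14\right) 16 = \left(- \frac{44}{3}\right) 16 = - \frac{704}{3}$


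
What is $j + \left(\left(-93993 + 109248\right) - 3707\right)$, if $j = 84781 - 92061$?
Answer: $4268$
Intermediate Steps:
$j = -7280$
$j + \left(\left(-93993 + 109248\right) - 3707\right) = -7280 + \left(\left(-93993 + 109248\right) - 3707\right) = -7280 + \left(15255 - 3707\right) = -7280 + 11548 = 4268$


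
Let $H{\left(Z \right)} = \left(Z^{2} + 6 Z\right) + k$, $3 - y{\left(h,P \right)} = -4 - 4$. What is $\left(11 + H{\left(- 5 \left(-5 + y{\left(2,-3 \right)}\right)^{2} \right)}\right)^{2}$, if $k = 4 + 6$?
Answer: $982258281$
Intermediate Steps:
$k = 10$
$y{\left(h,P \right)} = 11$ ($y{\left(h,P \right)} = 3 - \left(-4 - 4\right) = 3 - -8 = 3 + 8 = 11$)
$H{\left(Z \right)} = 10 + Z^{2} + 6 Z$ ($H{\left(Z \right)} = \left(Z^{2} + 6 Z\right) + 10 = 10 + Z^{2} + 6 Z$)
$\left(11 + H{\left(- 5 \left(-5 + y{\left(2,-3 \right)}\right)^{2} \right)}\right)^{2} = \left(11 + \left(10 + \left(- 5 \left(-5 + 11\right)^{2}\right)^{2} + 6 \left(- 5 \left(-5 + 11\right)^{2}\right)\right)\right)^{2} = \left(11 + \left(10 + \left(- 5 \cdot 6^{2}\right)^{2} + 6 \left(- 5 \cdot 6^{2}\right)\right)\right)^{2} = \left(11 + \left(10 + \left(\left(-5\right) 36\right)^{2} + 6 \left(\left(-5\right) 36\right)\right)\right)^{2} = \left(11 + \left(10 + \left(-180\right)^{2} + 6 \left(-180\right)\right)\right)^{2} = \left(11 + \left(10 + 32400 - 1080\right)\right)^{2} = \left(11 + 31330\right)^{2} = 31341^{2} = 982258281$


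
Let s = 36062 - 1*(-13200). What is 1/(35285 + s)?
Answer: 1/84547 ≈ 1.1828e-5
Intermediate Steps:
s = 49262 (s = 36062 + 13200 = 49262)
1/(35285 + s) = 1/(35285 + 49262) = 1/84547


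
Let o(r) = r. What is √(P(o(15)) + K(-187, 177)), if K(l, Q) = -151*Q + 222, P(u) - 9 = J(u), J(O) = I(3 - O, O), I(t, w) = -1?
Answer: I*√26497 ≈ 162.78*I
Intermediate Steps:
J(O) = -1
P(u) = 8 (P(u) = 9 - 1 = 8)
K(l, Q) = 222 - 151*Q
√(P(o(15)) + K(-187, 177)) = √(8 + (222 - 151*177)) = √(8 + (222 - 26727)) = √(8 - 26505) = √(-26497) = I*√26497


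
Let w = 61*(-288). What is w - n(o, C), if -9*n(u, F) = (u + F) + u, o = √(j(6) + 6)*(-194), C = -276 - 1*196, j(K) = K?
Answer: -158584/9 - 776*√3/9 ≈ -17770.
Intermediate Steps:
C = -472 (C = -276 - 196 = -472)
w = -17568
o = -388*√3 (o = √(6 + 6)*(-194) = √12*(-194) = (2*√3)*(-194) = -388*√3 ≈ -672.04)
n(u, F) = -2*u/9 - F/9 (n(u, F) = -((u + F) + u)/9 = -((F + u) + u)/9 = -(F + 2*u)/9 = -2*u/9 - F/9)
w - n(o, C) = -17568 - (-(-776)*√3/9 - ⅑*(-472)) = -17568 - (776*√3/9 + 472/9) = -17568 - (472/9 + 776*√3/9) = -17568 + (-472/9 - 776*√3/9) = -158584/9 - 776*√3/9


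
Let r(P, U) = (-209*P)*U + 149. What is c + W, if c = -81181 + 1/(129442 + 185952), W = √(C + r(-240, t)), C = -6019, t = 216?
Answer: -25604000313/315394 + √10828690 ≈ -77890.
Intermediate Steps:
r(P, U) = 149 - 209*P*U (r(P, U) = -209*P*U + 149 = 149 - 209*P*U)
W = √10828690 (W = √(-6019 + (149 - 209*(-240)*216)) = √(-6019 + (149 + 10834560)) = √(-6019 + 10834709) = √10828690 ≈ 3290.7)
c = -25604000313/315394 (c = -81181 + 1/315394 = -25604000313/315394 ≈ -81181.)
c + W = -25604000313/315394 + √10828690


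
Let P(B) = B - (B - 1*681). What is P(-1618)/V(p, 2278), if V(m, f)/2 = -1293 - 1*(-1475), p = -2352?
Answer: 681/364 ≈ 1.8709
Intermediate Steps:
V(m, f) = 364 (V(m, f) = 2*(-1293 - 1*(-1475)) = 2*(-1293 + 1475) = 2*182 = 364)
P(B) = 681 (P(B) = B - (B - 681) = B - (-681 + B) = B + (681 - B) = 681)
P(-1618)/V(p, 2278) = 681/364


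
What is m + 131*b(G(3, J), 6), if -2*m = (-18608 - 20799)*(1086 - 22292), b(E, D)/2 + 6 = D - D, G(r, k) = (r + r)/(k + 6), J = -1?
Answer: -417833993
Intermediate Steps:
G(r, k) = 2*r/(6 + k) (G(r, k) = (2*r)/(6 + k) = 2*r/(6 + k))
b(E, D) = -12 (b(E, D) = -12 + 2*(D - D) = -12 + 2*0 = -12 + 0 = -12)
m = -417832421 (m = -(-18608 - 20799)*(1086 - 22292)/2 = -(-39407)*(-21206)/2 = -1/2*835664842 = -417832421)
m + 131*b(G(3, J), 6) = -417832421 + 131*(-12) = -417832421 - 1572 = -417833993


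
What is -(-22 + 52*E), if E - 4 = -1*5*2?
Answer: 334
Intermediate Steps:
E = -6 (E = 4 - 1*5*2 = 4 - 5*2 = 4 - 10 = -6)
-(-22 + 52*E) = -(-22 + 52*(-6)) = -(-22 - 312) = -1*(-334) = 334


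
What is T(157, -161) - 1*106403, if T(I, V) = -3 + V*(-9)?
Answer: -104957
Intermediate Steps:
T(I, V) = -3 - 9*V
T(157, -161) - 1*106403 = (-3 - 9*(-161)) - 1*106403 = (-3 + 1449) - 106403 = 1446 - 106403 = -104957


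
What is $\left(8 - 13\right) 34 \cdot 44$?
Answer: $-7480$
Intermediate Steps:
$\left(8 - 13\right) 34 \cdot 44 = \left(-5\right) 34 \cdot 44 = \left(-170\right) 44 = -7480$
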